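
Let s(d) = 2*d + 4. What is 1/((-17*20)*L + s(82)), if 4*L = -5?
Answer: 1/593 ≈ 0.0016863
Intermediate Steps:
L = -5/4 (L = (¼)*(-5) = -5/4 ≈ -1.2500)
s(d) = 4 + 2*d
1/((-17*20)*L + s(82)) = 1/(-17*20*(-5/4) + (4 + 2*82)) = 1/(-340*(-5/4) + (4 + 164)) = 1/(425 + 168) = 1/593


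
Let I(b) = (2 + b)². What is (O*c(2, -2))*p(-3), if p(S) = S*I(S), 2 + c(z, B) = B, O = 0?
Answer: 0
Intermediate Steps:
c(z, B) = -2 + B
p(S) = S*(2 + S)²
(O*c(2, -2))*p(-3) = (0*(-2 - 2))*(-3*(2 - 3)²) = (0*(-4))*(-3*(-1)²) = 0*(-3*1) = 0*(-3) = 0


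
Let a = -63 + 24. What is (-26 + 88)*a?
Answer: -2418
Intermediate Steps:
a = -39
(-26 + 88)*a = (-26 + 88)*(-39) = 62*(-39) = -2418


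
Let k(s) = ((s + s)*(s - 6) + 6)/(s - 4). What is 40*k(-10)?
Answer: -6520/7 ≈ -931.43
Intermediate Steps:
k(s) = (6 + 2*s*(-6 + s))/(-4 + s) (k(s) = ((2*s)*(-6 + s) + 6)/(-4 + s) = (2*s*(-6 + s) + 6)/(-4 + s) = (6 + 2*s*(-6 + s))/(-4 + s))
40*k(-10) = 40*(2*(3 + (-10)² - 6*(-10))/(-4 - 10)) = 40*(2*(3 + 100 + 60)/(-14)) = 40*(2*(-1/14)*163) = 40*(-163/7) = -6520/7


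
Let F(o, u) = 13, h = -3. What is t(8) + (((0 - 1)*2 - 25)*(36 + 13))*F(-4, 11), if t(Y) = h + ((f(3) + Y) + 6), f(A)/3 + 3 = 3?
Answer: -17188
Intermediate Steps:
f(A) = 0 (f(A) = -9 + 3*3 = -9 + 9 = 0)
t(Y) = 3 + Y (t(Y) = -3 + ((0 + Y) + 6) = -3 + (Y + 6) = -3 + (6 + Y) = 3 + Y)
t(8) + (((0 - 1)*2 - 25)*(36 + 13))*F(-4, 11) = (3 + 8) + (((0 - 1)*2 - 25)*(36 + 13))*13 = 11 + ((-1*2 - 25)*49)*13 = 11 + ((-2 - 25)*49)*13 = 11 - 27*49*13 = 11 - 1323*13 = 11 - 17199 = -17188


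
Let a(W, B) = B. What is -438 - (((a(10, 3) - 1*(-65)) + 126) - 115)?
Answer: -517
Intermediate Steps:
-438 - (((a(10, 3) - 1*(-65)) + 126) - 115) = -438 - (((3 - 1*(-65)) + 126) - 115) = -438 - (((3 + 65) + 126) - 115) = -438 - ((68 + 126) - 115) = -438 - (194 - 115) = -438 - 1*79 = -438 - 79 = -517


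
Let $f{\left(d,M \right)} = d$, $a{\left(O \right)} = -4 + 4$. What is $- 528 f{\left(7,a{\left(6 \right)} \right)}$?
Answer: $-3696$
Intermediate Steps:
$a{\left(O \right)} = 0$
$- 528 f{\left(7,a{\left(6 \right)} \right)} = \left(-528\right) 7 = -3696$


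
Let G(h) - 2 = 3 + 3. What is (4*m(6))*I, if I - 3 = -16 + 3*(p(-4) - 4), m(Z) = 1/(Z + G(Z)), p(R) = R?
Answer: -74/7 ≈ -10.571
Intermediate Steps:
G(h) = 8 (G(h) = 2 + (3 + 3) = 2 + 6 = 8)
m(Z) = 1/(8 + Z) (m(Z) = 1/(Z + 8) = 1/(8 + Z))
I = -37 (I = 3 + (-16 + 3*(-4 - 4)) = 3 + (-16 + 3*(-8)) = 3 + (-16 - 24) = 3 - 40 = -37)
(4*m(6))*I = (4/(8 + 6))*(-37) = (4/14)*(-37) = (4*(1/14))*(-37) = (2/7)*(-37) = -74/7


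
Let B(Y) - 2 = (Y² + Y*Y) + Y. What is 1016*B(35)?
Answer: 2526792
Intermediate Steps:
B(Y) = 2 + Y + 2*Y² (B(Y) = 2 + ((Y² + Y*Y) + Y) = 2 + ((Y² + Y²) + Y) = 2 + (2*Y² + Y) = 2 + (Y + 2*Y²) = 2 + Y + 2*Y²)
1016*B(35) = 1016*(2 + 35 + 2*35²) = 1016*(2 + 35 + 2*1225) = 1016*(2 + 35 + 2450) = 1016*2487 = 2526792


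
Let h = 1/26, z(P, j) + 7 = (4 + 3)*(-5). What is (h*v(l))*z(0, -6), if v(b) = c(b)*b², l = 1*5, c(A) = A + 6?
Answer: -5775/13 ≈ -444.23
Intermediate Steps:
c(A) = 6 + A
z(P, j) = -42 (z(P, j) = -7 + (4 + 3)*(-5) = -7 + 7*(-5) = -7 - 35 = -42)
h = 1/26 ≈ 0.038462
l = 5
v(b) = b²*(6 + b) (v(b) = (6 + b)*b² = b²*(6 + b))
(h*v(l))*z(0, -6) = ((5²*(6 + 5))/26)*(-42) = ((25*11)/26)*(-42) = ((1/26)*275)*(-42) = (275/26)*(-42) = -5775/13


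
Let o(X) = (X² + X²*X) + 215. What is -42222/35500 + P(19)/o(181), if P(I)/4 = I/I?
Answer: -125878847587/105838226750 ≈ -1.1894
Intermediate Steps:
o(X) = 215 + X² + X³ (o(X) = (X² + X³) + 215 = 215 + X² + X³)
P(I) = 4 (P(I) = 4*(I/I) = 4*1 = 4)
-42222/35500 + P(19)/o(181) = -42222/35500 + 4/(215 + 181² + 181³) = -42222*1/35500 + 4/(215 + 32761 + 5929741) = -21111/17750 + 4/5962717 = -125878847587/105838226750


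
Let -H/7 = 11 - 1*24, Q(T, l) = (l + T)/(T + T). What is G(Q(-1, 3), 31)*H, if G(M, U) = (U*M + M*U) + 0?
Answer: -5642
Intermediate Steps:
Q(T, l) = (T + l)/(2*T) (Q(T, l) = (T + l)/((2*T)) = (T + l)*(1/(2*T)) = (T + l)/(2*T))
G(M, U) = 2*M*U (G(M, U) = (M*U + M*U) + 0 = 2*M*U + 0 = 2*M*U)
H = 91 (H = -7*(11 - 1*24) = -7*(11 - 24) = -7*(-13) = 91)
G(Q(-1, 3), 31)*H = (2*((½)*(-1 + 3)/(-1))*31)*91 = (2*((½)*(-1)*2)*31)*91 = (2*(-1)*31)*91 = -62*91 = -5642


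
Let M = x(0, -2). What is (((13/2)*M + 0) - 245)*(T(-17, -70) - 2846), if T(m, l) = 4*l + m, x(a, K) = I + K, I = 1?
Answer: 1580929/2 ≈ 7.9046e+5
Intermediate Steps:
x(a, K) = 1 + K
M = -1 (M = 1 - 2 = -1)
T(m, l) = m + 4*l
(((13/2)*M + 0) - 245)*(T(-17, -70) - 2846) = (((13/2)*(-1) + 0) - 245)*((-17 + 4*(-70)) - 2846) = (((13*(½))*(-1) + 0) - 245)*((-17 - 280) - 2846) = (((13/2)*(-1) + 0) - 245)*(-297 - 2846) = ((-13/2 + 0) - 245)*(-3143) = (-13/2 - 245)*(-3143) = -503/2*(-3143) = 1580929/2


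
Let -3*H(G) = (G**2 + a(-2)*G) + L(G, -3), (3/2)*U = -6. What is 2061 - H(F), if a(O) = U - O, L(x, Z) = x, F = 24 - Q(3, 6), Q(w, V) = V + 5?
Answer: 2113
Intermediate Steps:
Q(w, V) = 5 + V
U = -4 (U = (2/3)*(-6) = -4)
F = 13 (F = 24 - (5 + 6) = 24 - 1*11 = 24 - 11 = 13)
a(O) = -4 - O
H(G) = -G**2/3 + G/3 (H(G) = -((G**2 + (-4 - 1*(-2))*G) + G)/3 = -((G**2 + (-4 + 2)*G) + G)/3 = -((G**2 - 2*G) + G)/3 = -(G**2 - G)/3 = -G**2/3 + G/3)
2061 - H(F) = 2061 - 13*(1 - 1*13)/3 = 2061 - 13*(1 - 13)/3 = 2061 - 13*(-12)/3 = 2061 - 1*(-52) = 2061 + 52 = 2113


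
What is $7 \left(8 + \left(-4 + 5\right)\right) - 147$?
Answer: $-84$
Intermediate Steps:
$7 \left(8 + \left(-4 + 5\right)\right) - 147 = 7 \left(8 + 1\right) - 147 = 7 \cdot 9 - 147 = 63 - 147 = -84$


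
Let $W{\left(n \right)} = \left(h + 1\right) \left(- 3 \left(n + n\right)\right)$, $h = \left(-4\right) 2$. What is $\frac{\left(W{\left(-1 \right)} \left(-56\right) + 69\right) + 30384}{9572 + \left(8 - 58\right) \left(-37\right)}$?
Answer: $\frac{32805}{11422} \approx 2.8721$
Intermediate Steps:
$h = -8$
$W{\left(n \right)} = 42 n$ ($W{\left(n \right)} = \left(-8 + 1\right) \left(- 3 \left(n + n\right)\right) = - 7 \left(- 3 \cdot 2 n\right) = - 7 \left(- 6 n\right) = 42 n$)
$\frac{\left(W{\left(-1 \right)} \left(-56\right) + 69\right) + 30384}{9572 + \left(8 - 58\right) \left(-37\right)} = \frac{\left(42 \left(-1\right) \left(-56\right) + 69\right) + 30384}{9572 + \left(8 - 58\right) \left(-37\right)} = \frac{\left(\left(-42\right) \left(-56\right) + 69\right) + 30384}{9572 - -1850} = \frac{\left(2352 + 69\right) + 30384}{9572 + 1850} = \frac{2421 + 30384}{11422} = 32805 \cdot \frac{1}{11422} = \frac{32805}{11422}$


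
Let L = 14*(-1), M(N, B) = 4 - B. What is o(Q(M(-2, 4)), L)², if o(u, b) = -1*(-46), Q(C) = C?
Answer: 2116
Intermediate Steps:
L = -14
o(u, b) = 46
o(Q(M(-2, 4)), L)² = 46² = 2116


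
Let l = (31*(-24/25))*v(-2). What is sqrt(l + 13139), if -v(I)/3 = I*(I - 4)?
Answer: sqrt(355259)/5 ≈ 119.21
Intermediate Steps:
v(I) = -3*I*(-4 + I) (v(I) = -3*I*(I - 4) = -3*I*(-4 + I))
l = 26784/25 (l = (31*(-24/25))*(3*(-2)*(4 - 1*(-2))) = (31*(-24*1/25))*(3*(-2)*(4 + 2)) = (31*(-24/25))*(3*(-2)*6) = -744/25*(-36) = 26784/25 ≈ 1071.4)
sqrt(l + 13139) = sqrt(26784/25 + 13139) = sqrt(355259/25) = sqrt(355259)/5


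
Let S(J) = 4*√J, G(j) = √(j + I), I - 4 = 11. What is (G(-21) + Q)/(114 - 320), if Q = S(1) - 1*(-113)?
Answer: -117/206 - I*√6/206 ≈ -0.56796 - 0.011891*I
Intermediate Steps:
I = 15 (I = 4 + 11 = 15)
G(j) = √(15 + j) (G(j) = √(j + 15) = √(15 + j))
Q = 117 (Q = 4*√1 - 1*(-113) = 4*1 + 113 = 4 + 113 = 117)
(G(-21) + Q)/(114 - 320) = (√(15 - 21) + 117)/(114 - 320) = (√(-6) + 117)/(-206) = (I*√6 + 117)*(-1/206) = (117 + I*√6)*(-1/206) = -117/206 - I*√6/206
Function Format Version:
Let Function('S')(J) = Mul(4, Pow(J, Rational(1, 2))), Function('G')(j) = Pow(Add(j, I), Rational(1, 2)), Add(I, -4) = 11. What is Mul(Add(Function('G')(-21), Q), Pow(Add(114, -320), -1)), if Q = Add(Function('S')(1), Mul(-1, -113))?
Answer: Add(Rational(-117, 206), Mul(Rational(-1, 206), I, Pow(6, Rational(1, 2)))) ≈ Add(-0.56796, Mul(-0.011891, I))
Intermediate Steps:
I = 15 (I = Add(4, 11) = 15)
Function('G')(j) = Pow(Add(15, j), Rational(1, 2)) (Function('G')(j) = Pow(Add(j, 15), Rational(1, 2)) = Pow(Add(15, j), Rational(1, 2)))
Q = 117 (Q = Add(Mul(4, Pow(1, Rational(1, 2))), Mul(-1, -113)) = Add(Mul(4, 1), 113) = Add(4, 113) = 117)
Mul(Add(Function('G')(-21), Q), Pow(Add(114, -320), -1)) = Mul(Add(Pow(Add(15, -21), Rational(1, 2)), 117), Pow(Add(114, -320), -1)) = Mul(Add(Pow(-6, Rational(1, 2)), 117), Pow(-206, -1)) = Mul(Add(Mul(I, Pow(6, Rational(1, 2))), 117), Rational(-1, 206)) = Mul(Add(117, Mul(I, Pow(6, Rational(1, 2)))), Rational(-1, 206)) = Add(Rational(-117, 206), Mul(Rational(-1, 206), I, Pow(6, Rational(1, 2))))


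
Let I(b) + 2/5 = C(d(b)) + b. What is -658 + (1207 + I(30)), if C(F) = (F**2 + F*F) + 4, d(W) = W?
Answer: 11913/5 ≈ 2382.6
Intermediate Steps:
C(F) = 4 + 2*F**2 (C(F) = (F**2 + F**2) + 4 = 2*F**2 + 4 = 4 + 2*F**2)
I(b) = 18/5 + b + 2*b**2 (I(b) = -2/5 + ((4 + 2*b**2) + b) = -2/5 + (4 + b + 2*b**2) = 18/5 + b + 2*b**2)
-658 + (1207 + I(30)) = -658 + (1207 + (18/5 + 30 + 2*30**2)) = -658 + (1207 + (18/5 + 30 + 2*900)) = -658 + (1207 + (18/5 + 30 + 1800)) = -658 + (1207 + 9168/5) = -658 + 15203/5 = 11913/5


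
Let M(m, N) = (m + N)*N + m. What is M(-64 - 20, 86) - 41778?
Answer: -41690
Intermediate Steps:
M(m, N) = m + N*(N + m) (M(m, N) = (N + m)*N + m = N*(N + m) + m = m + N*(N + m))
M(-64 - 20, 86) - 41778 = ((-64 - 20) + 86² + 86*(-64 - 20)) - 41778 = (-84 + 7396 + 86*(-84)) - 41778 = (-84 + 7396 - 7224) - 41778 = 88 - 41778 = -41690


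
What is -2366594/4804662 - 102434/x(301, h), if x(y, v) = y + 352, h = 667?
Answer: -246853066595/1568722143 ≈ -157.36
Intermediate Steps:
x(y, v) = 352 + y
-2366594/4804662 - 102434/x(301, h) = -2366594/4804662 - 102434/(352 + 301) = -2366594*1/4804662 - 102434/653 = -1183297/2402331 - 102434*1/653 = -1183297/2402331 - 102434/653 = -246853066595/1568722143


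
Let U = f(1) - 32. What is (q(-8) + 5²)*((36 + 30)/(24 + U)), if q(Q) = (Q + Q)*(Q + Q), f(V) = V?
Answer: -18546/7 ≈ -2649.4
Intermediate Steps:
U = -31 (U = 1 - 32 = -31)
q(Q) = 4*Q² (q(Q) = (2*Q)*(2*Q) = 4*Q²)
(q(-8) + 5²)*((36 + 30)/(24 + U)) = (4*(-8)² + 5²)*((36 + 30)/(24 - 31)) = (4*64 + 25)*(66/(-7)) = (256 + 25)*(66*(-⅐)) = 281*(-66/7) = -18546/7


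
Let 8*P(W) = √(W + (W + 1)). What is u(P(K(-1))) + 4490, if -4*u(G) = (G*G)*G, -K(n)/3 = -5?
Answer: 4490 - 31*√31/2048 ≈ 4489.9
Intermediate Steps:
K(n) = 15 (K(n) = -3*(-5) = 15)
P(W) = √(1 + 2*W)/8 (P(W) = √(W + (W + 1))/8 = √(W + (1 + W))/8 = √(1 + 2*W)/8)
u(G) = -G³/4 (u(G) = -G*G*G/4 = -G²*G/4 = -G³/4)
u(P(K(-1))) + 4490 = -(1 + 2*15)^(3/2)/512/4 + 4490 = -(1 + 30)^(3/2)/512/4 + 4490 = -31*√31/512/4 + 4490 = -31*√31/2048 + 4490 = 4490 - 31*√31/2048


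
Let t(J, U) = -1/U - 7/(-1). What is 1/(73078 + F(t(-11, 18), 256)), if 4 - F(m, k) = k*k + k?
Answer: 1/7290 ≈ 0.00013717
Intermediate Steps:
t(J, U) = 7 - 1/U (t(J, U) = -1/U - 7*(-1) = -1/U + 7 = 7 - 1/U)
F(m, k) = 4 - k - k**2 (F(m, k) = 4 - (k*k + k) = 4 - (k**2 + k) = 4 - (k + k**2) = 4 + (-k - k**2) = 4 - k - k**2)
1/(73078 + F(t(-11, 18), 256)) = 1/(73078 + (4 - 1*256 - 1*256**2)) = 1/(73078 + (4 - 256 - 1*65536)) = 1/(73078 + (4 - 256 - 65536)) = 1/(73078 - 65788) = 1/7290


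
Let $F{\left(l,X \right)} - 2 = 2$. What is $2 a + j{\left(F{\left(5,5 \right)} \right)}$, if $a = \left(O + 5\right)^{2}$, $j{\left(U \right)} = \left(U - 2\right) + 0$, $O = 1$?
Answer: $74$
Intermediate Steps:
$F{\left(l,X \right)} = 4$ ($F{\left(l,X \right)} = 2 + 2 = 4$)
$j{\left(U \right)} = -2 + U$ ($j{\left(U \right)} = \left(-2 + U\right) + 0 = -2 + U$)
$a = 36$ ($a = \left(1 + 5\right)^{2} = 6^{2} = 36$)
$2 a + j{\left(F{\left(5,5 \right)} \right)} = 2 \cdot 36 + \left(-2 + 4\right) = 72 + 2 = 74$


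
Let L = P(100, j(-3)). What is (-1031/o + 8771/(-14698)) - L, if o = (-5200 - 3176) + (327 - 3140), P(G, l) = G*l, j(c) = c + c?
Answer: 98590568119/164455922 ≈ 599.50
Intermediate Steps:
j(c) = 2*c
o = -11189 (o = -8376 - 2813 = -11189)
L = -600 (L = 100*(2*(-3)) = 100*(-6) = -600)
(-1031/o + 8771/(-14698)) - L = (-1031/(-11189) + 8771/(-14698)) - 1*(-600) = (-1031*(-1/11189) + 8771*(-1/14698)) + 600 = (1031/11189 - 8771/14698) + 600 = -82985081/164455922 + 600 = 98590568119/164455922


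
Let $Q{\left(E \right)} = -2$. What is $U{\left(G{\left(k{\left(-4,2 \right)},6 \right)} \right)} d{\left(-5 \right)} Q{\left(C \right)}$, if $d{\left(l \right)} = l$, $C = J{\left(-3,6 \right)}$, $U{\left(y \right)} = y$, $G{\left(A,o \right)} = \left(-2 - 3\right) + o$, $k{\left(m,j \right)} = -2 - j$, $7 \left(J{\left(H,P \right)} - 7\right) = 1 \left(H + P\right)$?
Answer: $10$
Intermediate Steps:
$J{\left(H,P \right)} = 7 + \frac{H}{7} + \frac{P}{7}$ ($J{\left(H,P \right)} = 7 + \frac{1 \left(H + P\right)}{7} = 7 + \frac{H + P}{7} = 7 + \left(\frac{H}{7} + \frac{P}{7}\right) = 7 + \frac{H}{7} + \frac{P}{7}$)
$G{\left(A,o \right)} = -5 + o$
$C = \frac{52}{7}$ ($C = 7 + \frac{1}{7} \left(-3\right) + \frac{1}{7} \cdot 6 = 7 - \frac{3}{7} + \frac{6}{7} = \frac{52}{7} \approx 7.4286$)
$U{\left(G{\left(k{\left(-4,2 \right)},6 \right)} \right)} d{\left(-5 \right)} Q{\left(C \right)} = \left(-5 + 6\right) \left(-5\right) \left(-2\right) = 1 \left(-5\right) \left(-2\right) = \left(-5\right) \left(-2\right) = 10$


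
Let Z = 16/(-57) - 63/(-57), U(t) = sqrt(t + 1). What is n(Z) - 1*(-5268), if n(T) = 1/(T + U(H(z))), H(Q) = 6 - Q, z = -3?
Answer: 159517629/30281 + 3249*sqrt(10)/30281 ≈ 5268.3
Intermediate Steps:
U(t) = sqrt(1 + t)
Z = 47/57 (Z = 16*(-1/57) - 63*(-1/57) = -16/57 + 21/19 = 47/57 ≈ 0.82456)
n(T) = 1/(T + sqrt(10)) (n(T) = 1/(T + sqrt(1 + (6 - 1*(-3)))) = 1/(T + sqrt(1 + (6 + 3))) = 1/(T + sqrt(1 + 9)) = 1/(T + sqrt(10)))
n(Z) - 1*(-5268) = 1/(47/57 + sqrt(10)) - 1*(-5268) = 1/(47/57 + sqrt(10)) + 5268 = 5268 + 1/(47/57 + sqrt(10))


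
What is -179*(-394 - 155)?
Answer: 98271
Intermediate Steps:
-179*(-394 - 155) = -179*(-549) = 98271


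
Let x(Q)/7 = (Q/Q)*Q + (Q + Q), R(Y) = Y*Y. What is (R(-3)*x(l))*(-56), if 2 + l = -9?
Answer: 116424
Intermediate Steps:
l = -11 (l = -2 - 9 = -11)
R(Y) = Y²
x(Q) = 21*Q (x(Q) = 7*((Q/Q)*Q + (Q + Q)) = 7*(1*Q + 2*Q) = 7*(Q + 2*Q) = 7*(3*Q) = 21*Q)
(R(-3)*x(l))*(-56) = ((-3)²*(21*(-11)))*(-56) = (9*(-231))*(-56) = -2079*(-56) = 116424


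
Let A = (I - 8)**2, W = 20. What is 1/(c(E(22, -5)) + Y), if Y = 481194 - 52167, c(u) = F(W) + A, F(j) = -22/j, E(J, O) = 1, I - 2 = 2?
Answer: 10/4290419 ≈ 2.3308e-6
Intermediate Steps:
I = 4 (I = 2 + 2 = 4)
A = 16 (A = (4 - 8)**2 = (-4)**2 = 16)
c(u) = 149/10 (c(u) = -22/20 + 16 = -22*1/20 + 16 = -11/10 + 16 = 149/10)
Y = 429027
1/(c(E(22, -5)) + Y) = 1/(149/10 + 429027) = 1/(4290419/10) = 10/4290419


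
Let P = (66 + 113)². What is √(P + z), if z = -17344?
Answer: 3*√1633 ≈ 121.23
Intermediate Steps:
P = 32041 (P = 179² = 32041)
√(P + z) = √(32041 - 17344) = √14697 = 3*√1633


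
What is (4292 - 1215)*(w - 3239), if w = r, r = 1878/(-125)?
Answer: -1251578981/125 ≈ -1.0013e+7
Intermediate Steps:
r = -1878/125 (r = 1878*(-1/125) = -1878/125 ≈ -15.024)
w = -1878/125 ≈ -15.024
(4292 - 1215)*(w - 3239) = (4292 - 1215)*(-1878/125 - 3239) = 3077*(-406753/125) = -1251578981/125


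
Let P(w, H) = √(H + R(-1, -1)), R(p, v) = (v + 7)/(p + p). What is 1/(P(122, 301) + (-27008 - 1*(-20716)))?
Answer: -3146/19794483 - √298/39588966 ≈ -0.00015937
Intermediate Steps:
R(p, v) = (7 + v)/(2*p) (R(p, v) = (7 + v)/((2*p)) = (7 + v)*(1/(2*p)) = (7 + v)/(2*p))
P(w, H) = √(-3 + H) (P(w, H) = √(H + (½)*(7 - 1)/(-1)) = √(H + (½)*(-1)*6) = √(H - 3) = √(-3 + H))
1/(P(122, 301) + (-27008 - 1*(-20716))) = 1/(√(-3 + 301) + (-27008 - 1*(-20716))) = 1/(√298 + (-27008 + 20716)) = 1/(√298 - 6292) = 1/(-6292 + √298)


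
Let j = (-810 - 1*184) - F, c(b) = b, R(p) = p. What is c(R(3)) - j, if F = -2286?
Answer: -1289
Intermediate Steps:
j = 1292 (j = (-810 - 1*184) - 1*(-2286) = (-810 - 184) + 2286 = -994 + 2286 = 1292)
c(R(3)) - j = 3 - 1*1292 = 3 - 1292 = -1289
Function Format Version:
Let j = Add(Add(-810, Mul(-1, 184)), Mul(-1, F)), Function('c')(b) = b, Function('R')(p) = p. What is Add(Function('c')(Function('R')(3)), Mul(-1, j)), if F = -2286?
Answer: -1289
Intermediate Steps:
j = 1292 (j = Add(Add(-810, Mul(-1, 184)), Mul(-1, -2286)) = Add(Add(-810, -184), 2286) = Add(-994, 2286) = 1292)
Add(Function('c')(Function('R')(3)), Mul(-1, j)) = Add(3, Mul(-1, 1292)) = Add(3, -1292) = -1289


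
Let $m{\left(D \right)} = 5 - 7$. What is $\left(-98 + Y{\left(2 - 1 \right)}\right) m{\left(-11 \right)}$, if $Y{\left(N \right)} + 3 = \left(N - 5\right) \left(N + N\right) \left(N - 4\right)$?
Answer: $154$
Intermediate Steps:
$m{\left(D \right)} = -2$ ($m{\left(D \right)} = 5 - 7 = -2$)
$Y{\left(N \right)} = -3 + 2 N \left(-5 + N\right) \left(-4 + N\right)$ ($Y{\left(N \right)} = -3 + \left(N - 5\right) \left(N + N\right) \left(N - 4\right) = -3 + \left(-5 + N\right) 2 N \left(-4 + N\right) = -3 + 2 N \left(-5 + N\right) \left(-4 + N\right)$)
$\left(-98 + Y{\left(2 - 1 \right)}\right) m{\left(-11 \right)} = \left(-98 + \left(-3 - 18 \left(2 - 1\right)^{2} + 2 \left(2 - 1\right)^{3} + 40 \left(2 - 1\right)\right)\right) \left(-2\right) = \left(-98 + \left(-3 - 18 \cdot 1^{2} + 2 \cdot 1^{3} + 40 \cdot 1\right)\right) \left(-2\right) = \left(-98 + \left(-3 - 18 + 2 \cdot 1 + 40\right)\right) \left(-2\right) = \left(-98 + \left(-3 - 18 + 2 + 40\right)\right) \left(-2\right) = \left(-98 + 21\right) \left(-2\right) = \left(-77\right) \left(-2\right) = 154$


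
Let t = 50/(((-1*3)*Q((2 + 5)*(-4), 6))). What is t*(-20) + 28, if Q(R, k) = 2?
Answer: 584/3 ≈ 194.67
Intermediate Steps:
t = -25/3 (t = 50/((-1*3*2)) = 50/((-3*2)) = 50/(-6) = 50*(-1/6) = -25/3 ≈ -8.3333)
t*(-20) + 28 = -25/3*(-20) + 28 = 500/3 + 28 = 584/3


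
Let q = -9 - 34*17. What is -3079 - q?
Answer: -2492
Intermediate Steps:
q = -587 (q = -9 - 578 = -587)
-3079 - q = -3079 - 1*(-587) = -3079 + 587 = -2492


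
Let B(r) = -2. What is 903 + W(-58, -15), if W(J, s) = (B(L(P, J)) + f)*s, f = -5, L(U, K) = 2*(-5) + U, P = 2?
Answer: 1008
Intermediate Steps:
L(U, K) = -10 + U
W(J, s) = -7*s (W(J, s) = (-2 - 5)*s = -7*s)
903 + W(-58, -15) = 903 - 7*(-15) = 903 + 105 = 1008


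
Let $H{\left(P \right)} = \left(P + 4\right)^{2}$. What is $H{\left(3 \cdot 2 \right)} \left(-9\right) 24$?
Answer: $-21600$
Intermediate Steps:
$H{\left(P \right)} = \left(4 + P\right)^{2}$
$H{\left(3 \cdot 2 \right)} \left(-9\right) 24 = \left(4 + 3 \cdot 2\right)^{2} \left(-9\right) 24 = \left(4 + 6\right)^{2} \left(-9\right) 24 = 10^{2} \left(-9\right) 24 = 100 \left(-9\right) 24 = \left(-900\right) 24 = -21600$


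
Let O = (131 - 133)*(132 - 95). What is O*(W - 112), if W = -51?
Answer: 12062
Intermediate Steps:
O = -74 (O = -2*37 = -74)
O*(W - 112) = -74*(-51 - 112) = -74*(-163) = 12062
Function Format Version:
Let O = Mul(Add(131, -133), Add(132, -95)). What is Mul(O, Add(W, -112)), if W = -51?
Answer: 12062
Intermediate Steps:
O = -74 (O = Mul(-2, 37) = -74)
Mul(O, Add(W, -112)) = Mul(-74, Add(-51, -112)) = Mul(-74, -163) = 12062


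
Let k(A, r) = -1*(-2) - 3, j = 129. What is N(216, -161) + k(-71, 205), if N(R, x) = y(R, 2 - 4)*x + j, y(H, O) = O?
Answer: 450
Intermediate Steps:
k(A, r) = -1 (k(A, r) = 2 - 3 = -1)
N(R, x) = 129 - 2*x (N(R, x) = (2 - 4)*x + 129 = -2*x + 129 = 129 - 2*x)
N(216, -161) + k(-71, 205) = (129 - 2*(-161)) - 1 = (129 + 322) - 1 = 451 - 1 = 450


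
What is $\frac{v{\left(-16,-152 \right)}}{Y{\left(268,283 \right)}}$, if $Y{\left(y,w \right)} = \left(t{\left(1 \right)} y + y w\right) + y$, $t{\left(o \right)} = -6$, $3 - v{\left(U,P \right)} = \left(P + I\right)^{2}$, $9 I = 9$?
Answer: $- \frac{11399}{37252} \approx -0.306$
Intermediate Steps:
$I = 1$ ($I = \frac{1}{9} \cdot 9 = 1$)
$v{\left(U,P \right)} = 3 - \left(1 + P\right)^{2}$ ($v{\left(U,P \right)} = 3 - \left(P + 1\right)^{2} = 3 - \left(1 + P\right)^{2}$)
$Y{\left(y,w \right)} = - 5 y + w y$ ($Y{\left(y,w \right)} = \left(- 6 y + y w\right) + y = \left(- 6 y + w y\right) + y = - 5 y + w y$)
$\frac{v{\left(-16,-152 \right)}}{Y{\left(268,283 \right)}} = \frac{3 - \left(1 - 152\right)^{2}}{268 \left(-5 + 283\right)} = \frac{3 - \left(-151\right)^{2}}{268 \cdot 278} = \frac{3 - 22801}{74504} = \left(3 - 22801\right) \frac{1}{74504} = \left(-22798\right) \frac{1}{74504} = - \frac{11399}{37252}$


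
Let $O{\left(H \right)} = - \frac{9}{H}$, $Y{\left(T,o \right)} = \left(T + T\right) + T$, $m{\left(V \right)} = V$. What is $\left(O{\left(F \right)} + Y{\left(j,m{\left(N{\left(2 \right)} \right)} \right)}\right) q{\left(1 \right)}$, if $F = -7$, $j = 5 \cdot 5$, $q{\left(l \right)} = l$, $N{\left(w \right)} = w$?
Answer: $\frac{534}{7} \approx 76.286$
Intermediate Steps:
$j = 25$
$Y{\left(T,o \right)} = 3 T$ ($Y{\left(T,o \right)} = 2 T + T = 3 T$)
$\left(O{\left(F \right)} + Y{\left(j,m{\left(N{\left(2 \right)} \right)} \right)}\right) q{\left(1 \right)} = \left(- \frac{9}{-7} + 3 \cdot 25\right) 1 = \left(\left(-9\right) \left(- \frac{1}{7}\right) + 75\right) 1 = \left(\frac{9}{7} + 75\right) 1 = \frac{534}{7} \cdot 1 = \frac{534}{7}$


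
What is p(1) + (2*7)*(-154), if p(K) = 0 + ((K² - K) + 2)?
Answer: -2154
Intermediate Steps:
p(K) = 2 + K² - K (p(K) = 0 + (2 + K² - K) = 2 + K² - K)
p(1) + (2*7)*(-154) = (2 + 1² - 1*1) + (2*7)*(-154) = (2 + 1 - 1) + 14*(-154) = 2 - 2156 = -2154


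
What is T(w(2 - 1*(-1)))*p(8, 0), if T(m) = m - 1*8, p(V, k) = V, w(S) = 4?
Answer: -32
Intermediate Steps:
T(m) = -8 + m (T(m) = m - 8 = -8 + m)
T(w(2 - 1*(-1)))*p(8, 0) = (-8 + 4)*8 = -4*8 = -32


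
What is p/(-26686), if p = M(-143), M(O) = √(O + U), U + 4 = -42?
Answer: -3*I*√21/26686 ≈ -0.00051517*I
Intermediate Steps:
U = -46 (U = -4 - 42 = -46)
M(O) = √(-46 + O) (M(O) = √(O - 46) = √(-46 + O))
p = 3*I*√21 (p = √(-46 - 143) = √(-189) = 3*I*√21 ≈ 13.748*I)
p/(-26686) = (3*I*√21)/(-26686) = (3*I*√21)*(-1/26686) = -3*I*√21/26686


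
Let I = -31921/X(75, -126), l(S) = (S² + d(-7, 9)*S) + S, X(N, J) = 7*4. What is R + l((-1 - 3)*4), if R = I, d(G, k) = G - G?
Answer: -25201/28 ≈ -900.04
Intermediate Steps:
X(N, J) = 28
d(G, k) = 0
l(S) = S + S² (l(S) = (S² + 0*S) + S = (S² + 0) + S = S² + S = S + S²)
I = -31921/28 ≈ -1140.0
R = -31921/28 ≈ -1140.0
R + l((-1 - 3)*4) = -31921/28 + ((-1 - 3)*4)*(1 + (-1 - 3)*4) = -31921/28 + (-4*4)*(1 - 4*4) = -31921/28 - 16*(1 - 16) = -31921/28 - 16*(-15) = -31921/28 + 240 = -25201/28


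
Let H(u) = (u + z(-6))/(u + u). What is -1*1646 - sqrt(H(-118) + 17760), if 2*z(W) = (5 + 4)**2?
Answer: -1646 - 5*sqrt(39567170)/236 ≈ -1779.3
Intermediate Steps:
z(W) = 81/2 (z(W) = (5 + 4)**2/2 = (1/2)*9**2 = (1/2)*81 = 81/2)
H(u) = (81/2 + u)/(2*u) (H(u) = (u + 81/2)/(u + u) = (81/2 + u)/((2*u)) = (81/2 + u)*(1/(2*u)) = (81/2 + u)/(2*u))
-1*1646 - sqrt(H(-118) + 17760) = -1*1646 - sqrt((1/4)*(81 + 2*(-118))/(-118) + 17760) = -1646 - sqrt((1/4)*(-1/118)*(81 - 236) + 17760) = -1646 - sqrt((1/4)*(-1/118)*(-155) + 17760) = -1646 - sqrt(155/472 + 17760) = -1646 - sqrt(8382875/472) = -1646 - 5*sqrt(39567170)/236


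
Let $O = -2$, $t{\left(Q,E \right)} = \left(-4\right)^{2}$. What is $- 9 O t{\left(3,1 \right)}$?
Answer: $288$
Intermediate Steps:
$t{\left(Q,E \right)} = 16$
$- 9 O t{\left(3,1 \right)} = \left(-9\right) \left(-2\right) 16 = 18 \cdot 16 = 288$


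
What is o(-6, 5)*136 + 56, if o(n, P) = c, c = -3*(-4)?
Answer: 1688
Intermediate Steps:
c = 12
o(n, P) = 12
o(-6, 5)*136 + 56 = 12*136 + 56 = 1632 + 56 = 1688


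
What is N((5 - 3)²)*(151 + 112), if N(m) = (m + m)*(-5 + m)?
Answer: -2104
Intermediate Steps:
N(m) = 2*m*(-5 + m) (N(m) = (2*m)*(-5 + m) = 2*m*(-5 + m))
N((5 - 3)²)*(151 + 112) = (2*(5 - 3)²*(-5 + (5 - 3)²))*(151 + 112) = (2*2²*(-5 + 2²))*263 = (2*4*(-5 + 4))*263 = (2*4*(-1))*263 = -8*263 = -2104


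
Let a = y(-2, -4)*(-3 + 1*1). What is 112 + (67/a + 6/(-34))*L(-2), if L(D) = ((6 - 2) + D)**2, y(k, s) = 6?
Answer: 4537/51 ≈ 88.961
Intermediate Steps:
a = -12 (a = 6*(-3 + 1*1) = 6*(-3 + 1) = 6*(-2) = -12)
L(D) = (4 + D)**2
112 + (67/a + 6/(-34))*L(-2) = 112 + (67/(-12) + 6/(-34))*(4 - 2)**2 = 112 + (67*(-1/12) + 6*(-1/34))*2**2 = 112 + (-67/12 - 3/17)*4 = 112 - 1175/204*4 = 112 - 1175/51 = 4537/51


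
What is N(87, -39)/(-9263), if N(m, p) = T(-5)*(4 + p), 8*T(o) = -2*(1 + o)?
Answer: 35/9263 ≈ 0.0037785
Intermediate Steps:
T(o) = -1/4 - o/4 (T(o) = (-2*(1 + o))/8 = (-2 - 2*o)/8 = -1/4 - o/4)
N(m, p) = 4 + p (N(m, p) = (-1/4 - 1/4*(-5))*(4 + p) = (-1/4 + 5/4)*(4 + p) = 1*(4 + p) = 4 + p)
N(87, -39)/(-9263) = (4 - 39)/(-9263) = -35*(-1/9263) = 35/9263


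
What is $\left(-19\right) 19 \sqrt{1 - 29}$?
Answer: $- 722 i \sqrt{7} \approx - 1910.2 i$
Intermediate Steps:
$\left(-19\right) 19 \sqrt{1 - 29} = - 361 \sqrt{-28} = - 361 \cdot 2 i \sqrt{7} = - 722 i \sqrt{7}$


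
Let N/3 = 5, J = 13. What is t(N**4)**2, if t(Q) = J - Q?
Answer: 2561574544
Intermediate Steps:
N = 15 (N = 3*5 = 15)
t(Q) = 13 - Q
t(N**4)**2 = (13 - 1*15**4)**2 = (13 - 1*50625)**2 = (13 - 50625)**2 = (-50612)**2 = 2561574544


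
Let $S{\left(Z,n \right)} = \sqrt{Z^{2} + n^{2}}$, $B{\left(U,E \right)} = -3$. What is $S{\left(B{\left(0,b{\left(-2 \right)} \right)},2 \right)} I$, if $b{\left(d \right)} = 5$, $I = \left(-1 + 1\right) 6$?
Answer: $0$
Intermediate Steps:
$I = 0$ ($I = 0 \cdot 6 = 0$)
$S{\left(B{\left(0,b{\left(-2 \right)} \right)},2 \right)} I = \sqrt{\left(-3\right)^{2} + 2^{2}} \cdot 0 = \sqrt{9 + 4} \cdot 0 = \sqrt{13} \cdot 0 = 0$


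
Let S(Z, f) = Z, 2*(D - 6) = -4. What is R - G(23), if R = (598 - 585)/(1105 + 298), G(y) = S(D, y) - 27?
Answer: 32282/1403 ≈ 23.009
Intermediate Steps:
D = 4 (D = 6 + (½)*(-4) = 6 - 2 = 4)
G(y) = -23 (G(y) = 4 - 27 = -23)
R = 13/1403 ≈ 0.0092659
R - G(23) = 13/1403 - 1*(-23) = 13/1403 + 23 = 32282/1403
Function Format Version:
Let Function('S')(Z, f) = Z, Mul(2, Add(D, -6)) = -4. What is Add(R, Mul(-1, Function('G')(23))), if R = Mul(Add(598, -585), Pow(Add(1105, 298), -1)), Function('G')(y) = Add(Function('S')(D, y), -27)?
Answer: Rational(32282, 1403) ≈ 23.009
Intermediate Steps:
D = 4 (D = Add(6, Mul(Rational(1, 2), -4)) = Add(6, -2) = 4)
Function('G')(y) = -23 (Function('G')(y) = Add(4, -27) = -23)
R = Rational(13, 1403) (R = Mul(13, Pow(1403, -1)) = Mul(13, Rational(1, 1403)) = Rational(13, 1403) ≈ 0.0092659)
Add(R, Mul(-1, Function('G')(23))) = Add(Rational(13, 1403), Mul(-1, -23)) = Add(Rational(13, 1403), 23) = Rational(32282, 1403)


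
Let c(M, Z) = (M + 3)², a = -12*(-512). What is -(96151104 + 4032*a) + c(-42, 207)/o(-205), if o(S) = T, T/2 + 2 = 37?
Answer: -8464658319/70 ≈ -1.2092e+8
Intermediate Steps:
T = 70 (T = -4 + 2*37 = -4 + 74 = 70)
a = 6144
o(S) = 70
c(M, Z) = (3 + M)²
-(96151104 + 4032*a) + c(-42, 207)/o(-205) = -4032/(1/(23847 + 6144)) + (3 - 42)²/70 = -4032/(1/29991) + (-39)²*(1/70) = -4032/1/29991 + 1521*(1/70) = -4032*29991 + 1521/70 = -120923712 + 1521/70 = -8464658319/70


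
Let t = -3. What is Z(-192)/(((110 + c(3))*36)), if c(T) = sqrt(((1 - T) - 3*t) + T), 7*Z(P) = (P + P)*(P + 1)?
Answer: 67232/25389 - 3056*sqrt(10)/126945 ≈ 2.5719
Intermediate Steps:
Z(P) = 2*P*(1 + P)/7 (Z(P) = ((P + P)*(P + 1))/7 = ((2*P)*(1 + P))/7 = (2*P*(1 + P))/7 = 2*P*(1 + P)/7)
c(T) = sqrt(10) (c(T) = sqrt(((1 - T) - 3*(-3)) + T) = sqrt(((1 - T) + 9) + T) = sqrt((10 - T) + T) = sqrt(10))
Z(-192)/(((110 + c(3))*36)) = ((2/7)*(-192)*(1 - 192))/(((110 + sqrt(10))*36)) = ((2/7)*(-192)*(-191))/(3960 + 36*sqrt(10)) = 73344/(7*(3960 + 36*sqrt(10)))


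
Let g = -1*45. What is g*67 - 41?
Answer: -3056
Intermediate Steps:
g = -45
g*67 - 41 = -45*67 - 41 = -3015 - 41 = -3056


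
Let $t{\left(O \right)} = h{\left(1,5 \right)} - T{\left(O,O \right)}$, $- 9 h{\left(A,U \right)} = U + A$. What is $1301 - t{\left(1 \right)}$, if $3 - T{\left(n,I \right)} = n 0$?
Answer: $\frac{3914}{3} \approx 1304.7$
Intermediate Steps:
$h{\left(A,U \right)} = - \frac{A}{9} - \frac{U}{9}$ ($h{\left(A,U \right)} = - \frac{U + A}{9} = - \frac{A + U}{9} = - \frac{A}{9} - \frac{U}{9}$)
$T{\left(n,I \right)} = 3$ ($T{\left(n,I \right)} = 3 - n 0 = 3 - 0 = 3 + 0 = 3$)
$t{\left(O \right)} = - \frac{11}{3}$ ($t{\left(O \right)} = \left(\left(- \frac{1}{9}\right) 1 - \frac{5}{9}\right) - 3 = \left(- \frac{1}{9} - \frac{5}{9}\right) - 3 = - \frac{2}{3} - 3 = - \frac{11}{3}$)
$1301 - t{\left(1 \right)} = 1301 - - \frac{11}{3} = 1301 + \frac{11}{3} = \frac{3914}{3}$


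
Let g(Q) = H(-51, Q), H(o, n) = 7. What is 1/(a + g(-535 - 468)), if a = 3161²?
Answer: 1/9991928 ≈ 1.0008e-7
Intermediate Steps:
g(Q) = 7
a = 9991921
1/(a + g(-535 - 468)) = 1/(9991921 + 7) = 1/9991928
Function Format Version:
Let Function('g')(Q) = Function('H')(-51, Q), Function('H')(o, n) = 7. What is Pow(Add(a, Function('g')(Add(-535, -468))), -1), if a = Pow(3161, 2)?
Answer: Rational(1, 9991928) ≈ 1.0008e-7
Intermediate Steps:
Function('g')(Q) = 7
a = 9991921
Pow(Add(a, Function('g')(Add(-535, -468))), -1) = Pow(Add(9991921, 7), -1) = Pow(9991928, -1) = Rational(1, 9991928)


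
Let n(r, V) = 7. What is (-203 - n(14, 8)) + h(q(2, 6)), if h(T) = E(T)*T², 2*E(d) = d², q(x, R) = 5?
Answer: 205/2 ≈ 102.50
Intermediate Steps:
E(d) = d²/2
h(T) = T⁴/2 (h(T) = (T²/2)*T² = T⁴/2)
(-203 - n(14, 8)) + h(q(2, 6)) = (-203 - 1*7) + (½)*5⁴ = (-203 - 7) + (½)*625 = -210 + 625/2 = 205/2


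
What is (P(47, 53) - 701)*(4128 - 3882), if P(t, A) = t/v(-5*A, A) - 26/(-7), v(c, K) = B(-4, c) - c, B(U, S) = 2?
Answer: -106837636/623 ≈ -1.7149e+5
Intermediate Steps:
v(c, K) = 2 - c
P(t, A) = 26/7 + t/(2 + 5*A) (P(t, A) = t/(2 - (-5)*A) - 26/(-7) = t/(2 + 5*A) - 26*(-⅐) = t/(2 + 5*A) + 26/7 = 26/7 + t/(2 + 5*A))
(P(47, 53) - 701)*(4128 - 3882) = ((52 + 7*47 + 130*53)/(7*(2 + 5*53)) - 701)*(4128 - 3882) = ((52 + 329 + 6890)/(7*(2 + 265)) - 701)*246 = ((⅐)*7271/267 - 701)*246 = ((⅐)*(1/267)*7271 - 701)*246 = (7271/1869 - 701)*246 = -1302898/1869*246 = -106837636/623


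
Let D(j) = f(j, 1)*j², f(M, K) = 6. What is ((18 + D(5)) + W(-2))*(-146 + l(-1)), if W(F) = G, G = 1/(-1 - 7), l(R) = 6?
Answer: -47005/2 ≈ -23503.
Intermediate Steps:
G = -⅛ (G = 1/(-8) = -⅛ ≈ -0.12500)
W(F) = -⅛
D(j) = 6*j²
((18 + D(5)) + W(-2))*(-146 + l(-1)) = ((18 + 6*5²) - ⅛)*(-146 + 6) = ((18 + 6*25) - ⅛)*(-140) = ((18 + 150) - ⅛)*(-140) = (168 - ⅛)*(-140) = (1343/8)*(-140) = -47005/2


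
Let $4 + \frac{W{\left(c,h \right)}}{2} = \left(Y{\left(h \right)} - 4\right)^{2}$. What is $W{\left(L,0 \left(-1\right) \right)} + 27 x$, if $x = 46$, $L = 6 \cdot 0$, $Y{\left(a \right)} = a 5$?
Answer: $1266$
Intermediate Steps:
$Y{\left(a \right)} = 5 a$
$L = 0$
$W{\left(c,h \right)} = -8 + 2 \left(-4 + 5 h\right)^{2}$ ($W{\left(c,h \right)} = -8 + 2 \left(5 h - 4\right)^{2} = -8 + 2 \left(-4 + 5 h\right)^{2}$)
$W{\left(L,0 \left(-1\right) \right)} + 27 x = \left(-8 + 2 \left(-4 + 5 \cdot 0 \left(-1\right)\right)^{2}\right) + 27 \cdot 46 = \left(-8 + 2 \left(-4 + 5 \cdot 0\right)^{2}\right) + 1242 = \left(-8 + 2 \left(-4 + 0\right)^{2}\right) + 1242 = \left(-8 + 2 \left(-4\right)^{2}\right) + 1242 = \left(-8 + 2 \cdot 16\right) + 1242 = \left(-8 + 32\right) + 1242 = 24 + 1242 = 1266$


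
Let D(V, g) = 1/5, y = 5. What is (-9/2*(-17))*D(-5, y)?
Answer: 153/10 ≈ 15.300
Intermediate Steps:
D(V, g) = ⅕
(-9/2*(-17))*D(-5, y) = (-9/2*(-17))*(⅕) = (-9*½*(-17))*(⅕) = -9/2*(-17)*(⅕) = (153/2)*(⅕) = 153/10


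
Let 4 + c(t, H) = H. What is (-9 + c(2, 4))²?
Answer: 81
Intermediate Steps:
c(t, H) = -4 + H
(-9 + c(2, 4))² = (-9 + (-4 + 4))² = (-9 + 0)² = (-9)² = 81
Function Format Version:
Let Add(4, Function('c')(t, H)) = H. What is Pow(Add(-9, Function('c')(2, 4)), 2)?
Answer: 81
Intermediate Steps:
Function('c')(t, H) = Add(-4, H)
Pow(Add(-9, Function('c')(2, 4)), 2) = Pow(Add(-9, Add(-4, 4)), 2) = Pow(Add(-9, 0), 2) = Pow(-9, 2) = 81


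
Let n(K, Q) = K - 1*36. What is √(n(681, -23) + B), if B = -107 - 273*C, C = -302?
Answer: 2*√20746 ≈ 288.07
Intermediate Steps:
n(K, Q) = -36 + K (n(K, Q) = K - 36 = -36 + K)
B = 82339 (B = -107 - 273*(-302) = -107 + 82446 = 82339)
√(n(681, -23) + B) = √((-36 + 681) + 82339) = √(645 + 82339) = √82984 = 2*√20746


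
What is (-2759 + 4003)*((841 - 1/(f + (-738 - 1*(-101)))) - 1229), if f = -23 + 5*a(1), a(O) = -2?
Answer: -161694498/335 ≈ -4.8267e+5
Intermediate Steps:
f = -33 (f = -23 + 5*(-2) = -23 - 10 = -33)
(-2759 + 4003)*((841 - 1/(f + (-738 - 1*(-101)))) - 1229) = (-2759 + 4003)*((841 - 1/(-33 + (-738 - 1*(-101)))) - 1229) = 1244*((841 - 1/(-33 + (-738 + 101))) - 1229) = 1244*((841 - 1/(-33 - 637)) - 1229) = 1244*((841 - 1/(-670)) - 1229) = 1244*((841 - 1*(-1/670)) - 1229) = 1244*((841 + 1/670) - 1229) = 1244*(563471/670 - 1229) = 1244*(-259959/670) = -161694498/335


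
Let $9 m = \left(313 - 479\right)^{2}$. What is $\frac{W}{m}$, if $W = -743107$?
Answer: $- \frac{6687963}{27556} \approx -242.7$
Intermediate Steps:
$m = \frac{27556}{9}$ ($m = \frac{\left(313 - 479\right)^{2}}{9} = \frac{\left(-166\right)^{2}}{9} = \frac{1}{9} \cdot 27556 = \frac{27556}{9} \approx 3061.8$)
$\frac{W}{m} = - \frac{743107}{\frac{27556}{9}} = \left(-743107\right) \frac{9}{27556} = - \frac{6687963}{27556}$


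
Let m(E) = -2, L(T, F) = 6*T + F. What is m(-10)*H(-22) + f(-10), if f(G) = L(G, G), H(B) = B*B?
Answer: -1038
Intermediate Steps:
H(B) = B**2
L(T, F) = F + 6*T
f(G) = 7*G (f(G) = G + 6*G = 7*G)
m(-10)*H(-22) + f(-10) = -2*(-22)**2 + 7*(-10) = -2*484 - 70 = -968 - 70 = -1038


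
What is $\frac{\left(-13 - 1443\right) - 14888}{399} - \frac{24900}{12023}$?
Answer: $- \frac{68813004}{1599059} \approx -43.033$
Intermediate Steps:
$\frac{\left(-13 - 1443\right) - 14888}{399} - \frac{24900}{12023} = \left(\left(-13 - 1443\right) - 14888\right) \frac{1}{399} - \frac{24900}{12023} = \left(-1456 - 14888\right) \frac{1}{399} - \frac{24900}{12023} = \left(-16344\right) \frac{1}{399} - \frac{24900}{12023} = - \frac{5448}{133} - \frac{24900}{12023} = - \frac{68813004}{1599059}$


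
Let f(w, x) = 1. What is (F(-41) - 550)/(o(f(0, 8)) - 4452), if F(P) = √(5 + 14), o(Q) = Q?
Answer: 550/4451 - √19/4451 ≈ 0.12259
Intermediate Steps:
F(P) = √19
(F(-41) - 550)/(o(f(0, 8)) - 4452) = (√19 - 550)/(1 - 4452) = (-550 + √19)/(-4451) = (-550 + √19)*(-1/4451) = 550/4451 - √19/4451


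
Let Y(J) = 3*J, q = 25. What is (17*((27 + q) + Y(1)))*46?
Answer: 43010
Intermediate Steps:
(17*((27 + q) + Y(1)))*46 = (17*((27 + 25) + 3*1))*46 = (17*(52 + 3))*46 = (17*55)*46 = 935*46 = 43010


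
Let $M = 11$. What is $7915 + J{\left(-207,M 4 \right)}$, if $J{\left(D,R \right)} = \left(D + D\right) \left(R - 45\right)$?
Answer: $8329$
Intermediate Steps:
$J{\left(D,R \right)} = 2 D \left(-45 + R\right)$
$7915 + J{\left(-207,M 4 \right)} = 7915 + 2 \left(-207\right) \left(-45 + 11 \cdot 4\right) = 7915 + 2 \left(-207\right) \left(-45 + 44\right) = 7915 + 2 \left(-207\right) \left(-1\right) = 7915 + 414 = 8329$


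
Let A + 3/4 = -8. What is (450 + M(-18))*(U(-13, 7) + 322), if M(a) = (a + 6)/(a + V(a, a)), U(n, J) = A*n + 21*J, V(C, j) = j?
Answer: 1049727/4 ≈ 2.6243e+5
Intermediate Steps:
A = -35/4 (A = -3/4 - 8 = -35/4 ≈ -8.7500)
U(n, J) = 21*J - 35*n/4 (U(n, J) = -35*n/4 + 21*J = 21*J - 35*n/4)
M(a) = (6 + a)/(2*a) (M(a) = (a + 6)/(a + a) = (6 + a)/((2*a)) = (6 + a)*(1/(2*a)) = (6 + a)/(2*a))
(450 + M(-18))*(U(-13, 7) + 322) = (450 + (1/2)*(6 - 18)/(-18))*((21*7 - 35/4*(-13)) + 322) = (450 + (1/2)*(-1/18)*(-12))*((147 + 455/4) + 322) = (450 + 1/3)*(1043/4 + 322) = (1351/3)*(2331/4) = 1049727/4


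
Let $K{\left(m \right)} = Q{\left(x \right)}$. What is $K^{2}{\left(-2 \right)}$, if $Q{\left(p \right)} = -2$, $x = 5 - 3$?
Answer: $4$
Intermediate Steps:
$x = 2$
$K{\left(m \right)} = -2$
$K^{2}{\left(-2 \right)} = \left(-2\right)^{2} = 4$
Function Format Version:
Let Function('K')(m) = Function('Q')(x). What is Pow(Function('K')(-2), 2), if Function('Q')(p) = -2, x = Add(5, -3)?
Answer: 4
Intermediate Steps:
x = 2
Function('K')(m) = -2
Pow(Function('K')(-2), 2) = Pow(-2, 2) = 4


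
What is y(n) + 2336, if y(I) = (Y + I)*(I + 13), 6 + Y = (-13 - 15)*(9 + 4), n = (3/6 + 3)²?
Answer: -107155/16 ≈ -6697.2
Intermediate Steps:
n = 49/4 (n = (3*(⅙) + 3)² = (½ + 3)² = (7/2)² = 49/4 ≈ 12.250)
Y = -370 (Y = -6 + (-13 - 15)*(9 + 4) = -6 - 28*13 = -6 - 364 = -370)
y(I) = (-370 + I)*(13 + I) (y(I) = (-370 + I)*(I + 13) = (-370 + I)*(13 + I))
y(n) + 2336 = (-4810 + (49/4)² - 357*49/4) + 2336 = (-4810 + 2401/16 - 17493/4) + 2336 = -144531/16 + 2336 = -107155/16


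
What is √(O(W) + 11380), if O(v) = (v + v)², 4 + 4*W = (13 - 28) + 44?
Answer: √46145/2 ≈ 107.41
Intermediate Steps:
W = 25/4 (W = -1 + ((13 - 28) + 44)/4 = -1 + (-15 + 44)/4 = -1 + (¼)*29 = -1 + 29/4 = 25/4 ≈ 6.2500)
O(v) = 4*v² (O(v) = (2*v)² = 4*v²)
√(O(W) + 11380) = √(4*(25/4)² + 11380) = √(4*(625/16) + 11380) = √(625/4 + 11380) = √(46145/4) = √46145/2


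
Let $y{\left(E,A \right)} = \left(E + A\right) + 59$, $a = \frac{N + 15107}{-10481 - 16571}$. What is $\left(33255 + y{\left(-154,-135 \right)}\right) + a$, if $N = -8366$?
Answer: $\frac{893385559}{27052} \approx 33025.0$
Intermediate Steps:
$a = - \frac{6741}{27052}$ ($a = \frac{-8366 + 15107}{-10481 - 16571} = \frac{6741}{-27052} = 6741 \left(- \frac{1}{27052}\right) = - \frac{6741}{27052} \approx -0.24919$)
$y{\left(E,A \right)} = 59 + A + E$ ($y{\left(E,A \right)} = \left(A + E\right) + 59 = 59 + A + E$)
$\left(33255 + y{\left(-154,-135 \right)}\right) + a = \left(33255 - 230\right) - \frac{6741}{27052} = 33025 - \frac{6741}{27052} = \frac{893385559}{27052}$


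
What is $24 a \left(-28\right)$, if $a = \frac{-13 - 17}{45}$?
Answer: $448$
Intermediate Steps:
$a = - \frac{2}{3}$ ($a = \left(-13 - 17\right) \frac{1}{45} = \left(-30\right) \frac{1}{45} = - \frac{2}{3} \approx -0.66667$)
$24 a \left(-28\right) = 24 \left(- \frac{2}{3}\right) \left(-28\right) = \left(-16\right) \left(-28\right) = 448$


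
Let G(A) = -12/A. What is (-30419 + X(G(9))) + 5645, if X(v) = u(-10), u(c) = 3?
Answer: -24771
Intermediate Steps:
X(v) = 3
(-30419 + X(G(9))) + 5645 = (-30419 + 3) + 5645 = -30416 + 5645 = -24771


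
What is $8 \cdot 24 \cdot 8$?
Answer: $1536$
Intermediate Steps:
$8 \cdot 24 \cdot 8 = 192 \cdot 8 = 1536$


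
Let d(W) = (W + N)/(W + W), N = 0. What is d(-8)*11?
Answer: 11/2 ≈ 5.5000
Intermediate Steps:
d(W) = ½ (d(W) = (W + 0)/(W + W) = W/((2*W)) = W*(1/(2*W)) = ½)
d(-8)*11 = (½)*11 = 11/2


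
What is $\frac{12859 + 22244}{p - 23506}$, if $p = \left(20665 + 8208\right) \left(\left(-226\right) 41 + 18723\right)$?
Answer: $\frac{11701}{91009485} \approx 0.00012857$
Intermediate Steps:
$p = 273051961$ ($p = 28873 \left(-9266 + 18723\right) = 28873 \cdot 9457 = 273051961$)
$\frac{12859 + 22244}{p - 23506} = \frac{12859 + 22244}{273051961 - 23506} = \frac{35103}{273028455} = 35103 \cdot \frac{1}{273028455} = \frac{11701}{91009485}$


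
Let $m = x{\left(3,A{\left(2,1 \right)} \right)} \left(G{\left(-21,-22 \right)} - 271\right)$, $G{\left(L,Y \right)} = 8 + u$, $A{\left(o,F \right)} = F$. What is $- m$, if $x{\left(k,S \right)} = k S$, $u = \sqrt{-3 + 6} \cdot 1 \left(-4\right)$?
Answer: $789 + 12 \sqrt{3} \approx 809.78$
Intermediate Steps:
$u = - 4 \sqrt{3}$ ($u = \sqrt{3} \cdot 1 \left(-4\right) = \sqrt{3} \left(-4\right) = - 4 \sqrt{3} \approx -6.9282$)
$x{\left(k,S \right)} = S k$
$G{\left(L,Y \right)} = 8 - 4 \sqrt{3}$
$m = -789 - 12 \sqrt{3}$ ($m = 1 \cdot 3 \left(\left(8 - 4 \sqrt{3}\right) - 271\right) = 3 \left(-263 - 4 \sqrt{3}\right) = -789 - 12 \sqrt{3} \approx -809.78$)
$- m = - (-789 - 12 \sqrt{3}) = 789 + 12 \sqrt{3}$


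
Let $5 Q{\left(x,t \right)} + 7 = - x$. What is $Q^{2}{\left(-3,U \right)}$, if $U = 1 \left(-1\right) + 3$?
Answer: $\frac{16}{25} \approx 0.64$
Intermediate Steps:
$U = 2$ ($U = -1 + 3 = 2$)
$Q{\left(x,t \right)} = - \frac{7}{5} - \frac{x}{5}$ ($Q{\left(x,t \right)} = - \frac{7}{5} + \frac{\left(-1\right) x}{5} = - \frac{7}{5} - \frac{x}{5}$)
$Q^{2}{\left(-3,U \right)} = \left(- \frac{7}{5} - - \frac{3}{5}\right)^{2} = \left(- \frac{7}{5} + \frac{3}{5}\right)^{2} = \left(- \frac{4}{5}\right)^{2} = \frac{16}{25}$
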